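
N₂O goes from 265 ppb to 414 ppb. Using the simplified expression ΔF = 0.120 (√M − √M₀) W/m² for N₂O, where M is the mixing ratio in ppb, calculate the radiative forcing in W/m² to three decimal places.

N₂O: 0.120 × (√414 − √265) = 0.120 × (20.3470 − 16.2788) = 0.120 × 4.0682 = 0.4882 W/m².

ΔF = 0.488 W/m²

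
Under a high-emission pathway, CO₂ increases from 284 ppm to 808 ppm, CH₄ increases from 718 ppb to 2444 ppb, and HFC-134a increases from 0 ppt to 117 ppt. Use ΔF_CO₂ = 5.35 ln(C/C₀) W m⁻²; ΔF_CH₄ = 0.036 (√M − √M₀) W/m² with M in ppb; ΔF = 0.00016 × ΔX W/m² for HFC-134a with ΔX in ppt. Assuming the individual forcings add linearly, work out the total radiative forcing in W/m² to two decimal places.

CO₂: 5.35 × ln(808/284) = 5.35 × ln(2.84507) = 5.35 × 1.04559 = 5.5939 W/m².
CH₄: 0.036 × (√2444 − √718) = 0.036 × (49.4368 − 26.7955) = 0.036 × 22.6413 = 0.8151 W/m².
HFC-134a: ΔF = 0.00016 × (117 − 0) = 0.00016 × 117 = 0.0187 W/m².
Total ΔF = 5.5939 + 0.8151 + 0.0187 = 6.4277 W/m².

ΔF = 6.43 W/m²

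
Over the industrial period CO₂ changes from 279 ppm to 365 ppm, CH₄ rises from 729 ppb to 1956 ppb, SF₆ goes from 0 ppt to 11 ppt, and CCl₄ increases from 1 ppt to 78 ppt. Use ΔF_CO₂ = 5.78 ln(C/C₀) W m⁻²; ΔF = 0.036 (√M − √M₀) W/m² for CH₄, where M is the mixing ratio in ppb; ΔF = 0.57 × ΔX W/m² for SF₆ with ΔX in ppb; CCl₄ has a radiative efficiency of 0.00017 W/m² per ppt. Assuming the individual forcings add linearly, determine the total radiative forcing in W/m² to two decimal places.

CO₂: 5.78 × ln(365/279) = 5.78 × ln(1.30824) = 5.78 × 0.26868 = 1.5530 W/m².
CH₄: 0.036 × (√1956 − √729) = 0.036 × (44.2267 − 27.0000) = 0.036 × 17.2267 = 0.6202 W/m².
SF₆: Δ = 11 − 0 = 11 ppt = 0.011 ppb; ΔF = 0.57 × 0.011 = 0.0063 W/m².
CCl₄: ΔF = 0.00017 × (78 − 1) = 0.00017 × 77 = 0.0131 W/m².
Total ΔF = 1.5530 + 0.6202 + 0.0063 + 0.0131 = 2.1926 W/m².

ΔF = 2.19 W/m²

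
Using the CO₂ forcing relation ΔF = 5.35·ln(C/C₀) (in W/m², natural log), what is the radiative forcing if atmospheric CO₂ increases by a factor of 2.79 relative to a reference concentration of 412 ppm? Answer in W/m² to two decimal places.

ΔF = 5.35 × ln(2.79) = 5.35 × 1.02604 = 5.4893 W/m².

ΔF = 5.49 W/m²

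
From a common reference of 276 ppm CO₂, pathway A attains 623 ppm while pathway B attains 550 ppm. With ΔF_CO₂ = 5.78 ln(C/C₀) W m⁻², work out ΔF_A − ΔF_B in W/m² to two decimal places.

ΔF_A − ΔF_B = 0.72 W/m²

ΔF_A = 5.78 ln(623/276) = 5.78 × 0.81415 = 4.7058 W/m².
ΔF_B = 5.78 ln(550/276) = 5.78 × 0.68952 = 3.9854 W/m².
Difference: 4.7058 − 3.9854 = 0.7204 W/m².
(Equivalently, ΔF_A − ΔF_B = 5.78 ln(623/550) = 5.78 × 0.12463 = 0.7204 W/m².)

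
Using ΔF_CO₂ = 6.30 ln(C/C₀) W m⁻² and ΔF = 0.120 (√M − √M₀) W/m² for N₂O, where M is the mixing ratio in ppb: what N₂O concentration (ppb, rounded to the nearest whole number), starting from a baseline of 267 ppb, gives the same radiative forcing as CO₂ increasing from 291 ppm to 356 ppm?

CO₂ forcing: 6.30 × ln(356/291) = 6.30 × 0.201607 = 1.27012 W/m².
Set 0.120(√M − √267) = 1.27012: √M = 1.27012/0.120 + √267 = 10.5843 + 16.3401 = 26.9244.
M = (26.9244)² = 724.92 ppb.

M ≈ 725 ppb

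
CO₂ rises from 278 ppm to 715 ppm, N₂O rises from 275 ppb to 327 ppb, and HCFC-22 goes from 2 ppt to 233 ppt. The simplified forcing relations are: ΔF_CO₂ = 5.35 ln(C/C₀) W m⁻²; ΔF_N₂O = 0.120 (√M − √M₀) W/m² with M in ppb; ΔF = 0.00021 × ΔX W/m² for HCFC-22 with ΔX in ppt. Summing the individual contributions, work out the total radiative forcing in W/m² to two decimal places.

CO₂: 5.35 × ln(715/278) = 5.35 × ln(2.57194) = 5.35 × 0.94466 = 5.0539 W/m².
N₂O: 0.120 × (√327 − √275) = 0.120 × (18.0831 − 16.5831) = 0.120 × 1.5000 = 0.1800 W/m².
HCFC-22: ΔF = 0.00021 × (233 − 2) = 0.00021 × 231 = 0.0485 W/m².
Total ΔF = 5.0539 + 0.1800 + 0.0485 = 5.2824 W/m².

ΔF = 5.28 W/m²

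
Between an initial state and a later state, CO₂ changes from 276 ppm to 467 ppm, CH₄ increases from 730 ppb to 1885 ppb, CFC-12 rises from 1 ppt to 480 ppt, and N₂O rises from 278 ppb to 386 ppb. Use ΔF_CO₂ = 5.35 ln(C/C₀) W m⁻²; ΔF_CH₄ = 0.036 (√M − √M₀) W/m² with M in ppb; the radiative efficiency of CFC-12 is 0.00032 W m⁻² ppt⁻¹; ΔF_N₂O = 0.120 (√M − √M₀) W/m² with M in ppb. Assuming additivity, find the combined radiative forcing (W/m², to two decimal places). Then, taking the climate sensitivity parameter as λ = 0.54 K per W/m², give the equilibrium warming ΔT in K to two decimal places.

ΔF = 3.91 W/m²; ΔT = 2.11 K

CO₂: 5.35 × ln(467/276) = 5.35 × ln(1.69203) = 5.35 × 0.52593 = 2.8137 W/m².
CH₄: 0.036 × (√1885 − √730) = 0.036 × (43.4166 − 27.0185) = 0.036 × 16.3981 = 0.5903 W/m².
CFC-12: ΔF = 0.00032 × (480 − 1) = 0.00032 × 479 = 0.1533 W/m².
N₂O: 0.120 × (√386 − √278) = 0.120 × (19.6469 − 16.6733) = 0.120 × 2.9736 = 0.3568 W/m².
Total ΔF = 2.8137 + 0.5903 + 0.1533 + 0.3568 = 3.9141 W/m².
ΔT = λ ΔF = 0.54 × 3.91 = 2.1114 K.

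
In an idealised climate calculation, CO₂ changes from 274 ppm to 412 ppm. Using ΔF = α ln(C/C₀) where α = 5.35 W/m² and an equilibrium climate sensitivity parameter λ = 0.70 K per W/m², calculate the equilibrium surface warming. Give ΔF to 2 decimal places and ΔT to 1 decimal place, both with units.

CO₂: 5.35 × ln(412/274) = 5.35 × ln(1.50365) = 5.35 × 0.40790 = 2.1823 W/m².
ΔT = λ ΔF = 0.70 × 2.18 = 1.5260 K.

ΔF = 2.18 W/m²; ΔT = 1.5 K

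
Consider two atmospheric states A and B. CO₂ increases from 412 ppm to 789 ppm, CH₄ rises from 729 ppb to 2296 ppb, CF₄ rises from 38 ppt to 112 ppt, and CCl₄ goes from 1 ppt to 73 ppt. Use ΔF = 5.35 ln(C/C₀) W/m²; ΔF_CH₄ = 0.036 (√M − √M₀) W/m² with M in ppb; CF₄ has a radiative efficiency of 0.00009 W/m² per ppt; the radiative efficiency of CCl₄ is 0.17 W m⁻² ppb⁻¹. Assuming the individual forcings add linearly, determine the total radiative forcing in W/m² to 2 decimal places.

ΔF = 4.25 W/m²

CO₂: 5.35 × ln(789/412) = 5.35 × ln(1.91505) = 5.35 × 0.64974 = 3.4761 W/m².
CH₄: 0.036 × (√2296 − √729) = 0.036 × (47.9166 − 27.0000) = 0.036 × 20.9166 = 0.7530 W/m².
CF₄: ΔF = 0.00009 × (112 − 38) = 0.00009 × 74 = 0.0067 W/m².
CCl₄: Δ = 73 − 1 = 72 ppt = 0.072 ppb; ΔF = 0.17 × 0.072 = 0.0122 W/m².
Total ΔF = 3.4761 + 0.7530 + 0.0067 + 0.0122 = 4.2480 W/m².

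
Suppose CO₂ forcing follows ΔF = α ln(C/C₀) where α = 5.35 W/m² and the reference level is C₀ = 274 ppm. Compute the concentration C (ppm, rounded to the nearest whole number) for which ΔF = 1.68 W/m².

C ≈ 375 ppm

Set 5.35 ln(C/274) = 1.68, so ln(C/274) = 1.68/5.35 = 0.31402.
Then C/274 = e^0.31402 = 1.36892, giving C = 274 × 1.36892 = 375.08 ppm.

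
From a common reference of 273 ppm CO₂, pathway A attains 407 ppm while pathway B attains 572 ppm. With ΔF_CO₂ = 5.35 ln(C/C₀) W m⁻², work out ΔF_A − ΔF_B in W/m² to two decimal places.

ΔF_A = 5.35 ln(407/273) = 5.35 × 0.39934 = 2.1365 W/m².
ΔF_B = 5.35 ln(572/273) = 5.35 × 0.73967 = 3.9572 W/m².
Difference: 2.1365 − 3.9572 = -1.8207 W/m².

ΔF_A − ΔF_B = -1.82 W/m²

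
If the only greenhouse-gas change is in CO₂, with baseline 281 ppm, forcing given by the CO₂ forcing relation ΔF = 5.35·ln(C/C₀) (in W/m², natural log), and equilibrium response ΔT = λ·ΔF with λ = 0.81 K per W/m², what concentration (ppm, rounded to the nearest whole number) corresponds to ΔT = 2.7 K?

Required forcing: ΔF = ΔT/λ = 2.7/0.81 = 3.3333 W/m².
Then ln(C/281) = ΔF/5.35 = 3.3333/5.35 = 0.62305.
So C = 281 × e^0.62305 = 281 × 1.86461 = 523.96 ppm.

C ≈ 524 ppm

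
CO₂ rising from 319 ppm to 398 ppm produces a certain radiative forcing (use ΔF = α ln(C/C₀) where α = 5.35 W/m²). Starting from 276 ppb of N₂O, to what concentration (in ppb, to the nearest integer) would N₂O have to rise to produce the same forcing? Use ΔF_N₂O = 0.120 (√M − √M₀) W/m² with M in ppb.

M ≈ 701 ppb

CO₂ forcing: 5.35 × ln(398/319) = 5.35 × 0.221261 = 1.18375 W/m².
Set 0.120(√M − √276) = 1.18375: √M = 1.18375/0.120 + √276 = 9.8646 + 16.6132 = 26.4778.
M = (26.4778)² = 701.07 ppb.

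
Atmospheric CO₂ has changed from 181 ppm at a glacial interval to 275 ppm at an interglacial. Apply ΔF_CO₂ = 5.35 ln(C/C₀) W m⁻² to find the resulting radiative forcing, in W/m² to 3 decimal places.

CO₂: 5.35 × ln(275/181) = 5.35 × ln(1.51934) = 5.35 × 0.41828 = 2.2378 W/m².

ΔF = 2.238 W/m²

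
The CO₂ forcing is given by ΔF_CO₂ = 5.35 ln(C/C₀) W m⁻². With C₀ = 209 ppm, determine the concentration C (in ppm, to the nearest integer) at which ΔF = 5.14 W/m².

C ≈ 546 ppm

Set 5.35 ln(C/209) = 5.14, so ln(C/209) = 5.14/5.35 = 0.96075.
Then C/209 = e^0.96075 = 2.61366, giving C = 209 × 2.61366 = 546.25 ppm.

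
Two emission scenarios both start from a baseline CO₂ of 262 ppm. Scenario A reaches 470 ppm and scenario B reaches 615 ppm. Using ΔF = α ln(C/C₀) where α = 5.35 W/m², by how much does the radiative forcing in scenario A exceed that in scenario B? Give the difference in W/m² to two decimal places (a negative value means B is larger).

ΔF_A = 5.35 ln(470/262) = 5.35 × 0.58439 = 3.1265 W/m².
ΔF_B = 5.35 ln(615/262) = 5.35 × 0.85328 = 4.5650 W/m².
Difference: 3.1265 − 4.5650 = -1.4385 W/m².

ΔF_A − ΔF_B = -1.44 W/m²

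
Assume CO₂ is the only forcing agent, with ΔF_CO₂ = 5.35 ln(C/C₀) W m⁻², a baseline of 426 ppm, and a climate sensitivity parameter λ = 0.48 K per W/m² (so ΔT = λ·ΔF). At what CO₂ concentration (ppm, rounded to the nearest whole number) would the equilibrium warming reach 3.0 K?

Required forcing: ΔF = ΔT/λ = 3.0/0.48 = 6.2500 W/m².
Then ln(C/426) = ΔF/5.35 = 6.2500/5.35 = 1.16822.
So C = 426 × e^1.16822 = 426 × 3.21626 = 1370.13 ppm.

C ≈ 1370 ppm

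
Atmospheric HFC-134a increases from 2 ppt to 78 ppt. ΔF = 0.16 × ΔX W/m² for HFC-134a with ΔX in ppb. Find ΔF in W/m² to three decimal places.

ΔF = 0.012 W/m²

HFC-134a: Δ = 78 − 2 = 76 ppt = 0.076 ppb; ΔF = 0.16 × 0.076 = 0.0122 W/m².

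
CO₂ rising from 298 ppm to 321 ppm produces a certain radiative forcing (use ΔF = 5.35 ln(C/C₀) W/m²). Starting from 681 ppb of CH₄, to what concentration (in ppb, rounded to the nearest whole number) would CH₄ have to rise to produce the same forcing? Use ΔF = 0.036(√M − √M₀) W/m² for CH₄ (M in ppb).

CO₂ forcing: 5.35 × ln(321/298) = 5.35 × 0.074348 = 0.39776 W/m².
Set 0.036(√M − √681) = 0.39776: √M = 0.39776/0.036 + √681 = 11.0489 + 26.0960 = 37.1449.
M = (37.1449)² = 1379.74 ppb.

M ≈ 1380 ppb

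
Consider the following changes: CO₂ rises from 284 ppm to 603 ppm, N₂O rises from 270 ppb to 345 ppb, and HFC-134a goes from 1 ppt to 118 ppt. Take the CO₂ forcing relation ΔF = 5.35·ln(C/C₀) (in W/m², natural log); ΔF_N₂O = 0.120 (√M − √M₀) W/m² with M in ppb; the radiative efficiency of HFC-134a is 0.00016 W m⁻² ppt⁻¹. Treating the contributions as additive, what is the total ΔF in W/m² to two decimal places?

ΔF = 4.30 W/m²

CO₂: 5.35 × ln(603/284) = 5.35 × ln(2.12324) = 5.35 × 0.75294 = 4.0282 W/m².
N₂O: 0.120 × (√345 − √270) = 0.120 × (18.5742 − 16.4317) = 0.120 × 2.1425 = 0.2571 W/m².
HFC-134a: ΔF = 0.00016 × (118 − 1) = 0.00016 × 117 = 0.0187 W/m².
Total ΔF = 4.0282 + 0.2571 + 0.0187 = 4.3040 W/m².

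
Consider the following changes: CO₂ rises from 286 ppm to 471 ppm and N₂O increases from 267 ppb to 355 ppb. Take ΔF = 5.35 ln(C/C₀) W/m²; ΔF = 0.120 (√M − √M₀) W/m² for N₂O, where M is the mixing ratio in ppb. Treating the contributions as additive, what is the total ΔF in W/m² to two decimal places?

ΔF = 2.97 W/m²

CO₂: 5.35 × ln(471/286) = 5.35 × ln(1.64685) = 5.35 × 0.49886 = 2.6689 W/m².
N₂O: 0.120 × (√355 − √267) = 0.120 × (18.8414 − 16.3401) = 0.120 × 2.5013 = 0.3002 W/m².
Total ΔF = 2.6689 + 0.3002 = 2.9691 W/m².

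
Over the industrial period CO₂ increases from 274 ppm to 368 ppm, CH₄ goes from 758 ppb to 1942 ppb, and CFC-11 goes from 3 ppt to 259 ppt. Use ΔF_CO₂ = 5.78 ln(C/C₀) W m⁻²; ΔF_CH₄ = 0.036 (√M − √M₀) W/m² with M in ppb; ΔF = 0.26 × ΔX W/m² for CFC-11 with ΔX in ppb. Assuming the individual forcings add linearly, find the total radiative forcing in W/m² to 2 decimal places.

ΔF = 2.37 W/m²

CO₂: 5.78 × ln(368/274) = 5.78 × ln(1.34307) = 5.78 × 0.29496 = 1.7049 W/m².
CH₄: 0.036 × (√1942 − √758) = 0.036 × (44.0681 − 27.5318) = 0.036 × 16.5363 = 0.5953 W/m².
CFC-11: Δ = 259 − 3 = 256 ppt = 0.256 ppb; ΔF = 0.26 × 0.256 = 0.0666 W/m².
Total ΔF = 1.7049 + 0.5953 + 0.0666 = 2.3668 W/m².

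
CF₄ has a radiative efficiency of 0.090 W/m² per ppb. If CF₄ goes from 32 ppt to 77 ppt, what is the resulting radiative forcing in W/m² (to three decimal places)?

ΔF = 0.004 W/m²

CF₄: Δ = 77 − 32 = 45 ppt = 0.045 ppb; ΔF = 0.090 × 0.045 = 0.0041 W/m².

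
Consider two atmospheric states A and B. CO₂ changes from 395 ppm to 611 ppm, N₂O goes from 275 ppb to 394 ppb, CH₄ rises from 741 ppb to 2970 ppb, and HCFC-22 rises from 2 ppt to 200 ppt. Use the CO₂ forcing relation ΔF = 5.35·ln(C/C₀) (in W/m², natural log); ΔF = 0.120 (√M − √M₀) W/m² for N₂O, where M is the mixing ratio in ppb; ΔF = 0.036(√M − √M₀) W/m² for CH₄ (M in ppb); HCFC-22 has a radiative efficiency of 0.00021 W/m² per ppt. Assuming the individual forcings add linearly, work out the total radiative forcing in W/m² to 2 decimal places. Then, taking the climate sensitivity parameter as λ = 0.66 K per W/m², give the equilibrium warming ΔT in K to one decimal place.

CO₂: 5.35 × ln(611/395) = 5.35 × ln(1.54684) = 5.35 × 0.43621 = 2.3337 W/m².
N₂O: 0.120 × (√394 − √275) = 0.120 × (19.8494 − 16.5831) = 0.120 × 3.2663 = 0.3920 W/m².
CH₄: 0.036 × (√2970 − √741) = 0.036 × (54.4977 − 27.2213) = 0.036 × 27.2764 = 0.9820 W/m².
HCFC-22: ΔF = 0.00021 × (200 − 2) = 0.00021 × 198 = 0.0416 W/m².
Total ΔF = 2.3337 + 0.3920 + 0.9820 + 0.0416 = 3.7493 W/m².
ΔT = λ ΔF = 0.66 × 3.75 = 2.4750 K.

ΔF = 3.75 W/m²; ΔT = 2.5 K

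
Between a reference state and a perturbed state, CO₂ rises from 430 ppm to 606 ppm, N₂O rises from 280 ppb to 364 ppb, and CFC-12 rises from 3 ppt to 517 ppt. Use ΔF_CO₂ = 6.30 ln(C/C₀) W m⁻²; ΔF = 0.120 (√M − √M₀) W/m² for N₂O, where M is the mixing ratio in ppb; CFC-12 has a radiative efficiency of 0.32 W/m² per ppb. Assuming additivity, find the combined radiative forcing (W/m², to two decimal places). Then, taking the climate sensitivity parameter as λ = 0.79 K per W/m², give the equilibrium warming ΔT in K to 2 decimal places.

CO₂: 6.30 × ln(606/430) = 6.30 × ln(1.40930) = 6.30 × 0.34309 = 2.1615 W/m².
N₂O: 0.120 × (√364 − √280) = 0.120 × (19.0788 − 16.7332) = 0.120 × 2.3456 = 0.2815 W/m².
CFC-12: Δ = 517 − 3 = 514 ppt = 0.514 ppb; ΔF = 0.32 × 0.514 = 0.1645 W/m².
Total ΔF = 2.1615 + 0.2815 + 0.1645 = 2.6075 W/m².
ΔT = λ ΔF = 0.79 × 2.61 = 2.0619 K.

ΔF = 2.61 W/m²; ΔT = 2.06 K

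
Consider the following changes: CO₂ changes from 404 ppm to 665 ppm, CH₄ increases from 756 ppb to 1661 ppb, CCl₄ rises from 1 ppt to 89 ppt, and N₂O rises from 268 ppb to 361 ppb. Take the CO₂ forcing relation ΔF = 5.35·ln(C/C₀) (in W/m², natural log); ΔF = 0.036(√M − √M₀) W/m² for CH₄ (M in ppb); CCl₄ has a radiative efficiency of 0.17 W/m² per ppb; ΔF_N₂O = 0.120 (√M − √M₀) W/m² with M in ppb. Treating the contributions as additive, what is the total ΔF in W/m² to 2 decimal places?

ΔF = 3.47 W/m²

CO₂: 5.35 × ln(665/404) = 5.35 × ln(1.64604) = 5.35 × 0.49837 = 2.6663 W/m².
CH₄: 0.036 × (√1661 − √756) = 0.036 × (40.7554 − 27.4955) = 0.036 × 13.2599 = 0.4774 W/m².
CCl₄: Δ = 89 − 1 = 88 ppt = 0.088 ppb; ΔF = 0.17 × 0.088 = 0.0150 W/m².
N₂O: 0.120 × (√361 − √268) = 0.120 × (19.0000 − 16.3707) = 0.120 × 2.6293 = 0.3155 W/m².
Total ΔF = 2.6663 + 0.4774 + 0.0150 + 0.3155 = 3.4742 W/m².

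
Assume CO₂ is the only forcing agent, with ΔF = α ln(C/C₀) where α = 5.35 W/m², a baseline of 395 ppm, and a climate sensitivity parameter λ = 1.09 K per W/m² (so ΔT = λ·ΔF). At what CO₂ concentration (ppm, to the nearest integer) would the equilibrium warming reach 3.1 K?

C ≈ 672 ppm

Required forcing: ΔF = ΔT/λ = 3.1/1.09 = 2.8440 W/m².
Then ln(C/395) = ΔF/5.35 = 2.8440/5.35 = 0.53159.
So C = 395 × e^0.53159 = 395 × 1.70164 = 672.15 ppm.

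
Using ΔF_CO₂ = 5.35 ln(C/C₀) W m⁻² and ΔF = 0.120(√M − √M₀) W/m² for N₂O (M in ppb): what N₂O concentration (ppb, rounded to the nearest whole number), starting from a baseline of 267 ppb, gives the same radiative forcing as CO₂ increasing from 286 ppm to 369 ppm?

CO₂ forcing: 5.35 × ln(369/286) = 5.35 × 0.254805 = 1.36321 W/m².
Set 0.120(√M − √267) = 1.36321: √M = 1.36321/0.120 + √267 = 11.3601 + 16.3401 = 27.7002.
M = (27.7002)² = 767.30 ppb.

M ≈ 767 ppb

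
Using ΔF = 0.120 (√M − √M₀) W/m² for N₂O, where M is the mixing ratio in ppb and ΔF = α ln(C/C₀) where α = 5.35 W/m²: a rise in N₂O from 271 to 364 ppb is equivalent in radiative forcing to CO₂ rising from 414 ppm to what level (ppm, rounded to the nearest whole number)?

N₂O forcing: 0.120 × (√364 − √271) = 0.120 × (19.0788 − 16.4621) = 0.120 × 2.6167 = 0.31400 W/m².
Set 5.35 ln(C/414) = 0.31400: ln(C/414) = 0.31400/5.35 = 0.05869, so C = 414 × e^0.05869 = 414 × 1.06045 = 439.03 ppm.

C ≈ 439 ppm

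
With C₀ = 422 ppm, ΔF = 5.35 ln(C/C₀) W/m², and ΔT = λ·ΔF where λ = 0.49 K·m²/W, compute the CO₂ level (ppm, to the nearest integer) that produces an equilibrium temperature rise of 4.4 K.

Required forcing: ΔF = ΔT/λ = 4.4/0.49 = 8.9796 W/m².
Then ln(C/422) = ΔF/5.35 = 8.9796/5.35 = 1.67843.
So C = 422 × e^1.67843 = 422 × 5.35714 = 2260.71 ppm.

C ≈ 2261 ppm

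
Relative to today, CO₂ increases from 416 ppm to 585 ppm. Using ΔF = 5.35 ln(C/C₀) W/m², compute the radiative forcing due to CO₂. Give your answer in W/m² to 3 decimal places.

ΔF = 1.824 W/m²

CO₂ absorption bands are partially saturated, so forcing scales with the logarithm of the concentration ratio.
CO₂: 5.35 × ln(585/416) = 5.35 × ln(1.40625) = 5.35 × 0.34093 = 1.8240 W/m².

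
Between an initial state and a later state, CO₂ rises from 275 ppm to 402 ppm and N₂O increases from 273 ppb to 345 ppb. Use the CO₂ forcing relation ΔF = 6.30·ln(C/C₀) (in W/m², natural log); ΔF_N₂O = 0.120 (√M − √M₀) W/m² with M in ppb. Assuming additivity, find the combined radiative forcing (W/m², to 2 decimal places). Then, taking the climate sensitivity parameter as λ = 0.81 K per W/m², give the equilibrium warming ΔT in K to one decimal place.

CO₂: 6.30 × ln(402/275) = 6.30 × ln(1.46182) = 6.30 × 0.37968 = 2.3920 W/m².
N₂O: 0.120 × (√345 − √273) = 0.120 × (18.5742 − 16.5227) = 0.120 × 2.0515 = 0.2462 W/m².
Total ΔF = 2.3920 + 0.2462 = 2.6382 W/m².
ΔT = λ ΔF = 0.81 × 2.64 = 2.1384 K.

ΔF = 2.64 W/m²; ΔT = 2.1 K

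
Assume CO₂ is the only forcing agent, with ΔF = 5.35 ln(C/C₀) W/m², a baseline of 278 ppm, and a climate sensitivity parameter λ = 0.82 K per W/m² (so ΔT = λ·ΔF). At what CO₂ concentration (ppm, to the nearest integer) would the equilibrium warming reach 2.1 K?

C ≈ 449 ppm

Required forcing: ΔF = ΔT/λ = 2.1/0.82 = 2.5610 W/m².
Then ln(C/278) = ΔF/5.35 = 2.5610/5.35 = 0.47869.
So C = 278 × e^0.47869 = 278 × 1.61396 = 448.68 ppm.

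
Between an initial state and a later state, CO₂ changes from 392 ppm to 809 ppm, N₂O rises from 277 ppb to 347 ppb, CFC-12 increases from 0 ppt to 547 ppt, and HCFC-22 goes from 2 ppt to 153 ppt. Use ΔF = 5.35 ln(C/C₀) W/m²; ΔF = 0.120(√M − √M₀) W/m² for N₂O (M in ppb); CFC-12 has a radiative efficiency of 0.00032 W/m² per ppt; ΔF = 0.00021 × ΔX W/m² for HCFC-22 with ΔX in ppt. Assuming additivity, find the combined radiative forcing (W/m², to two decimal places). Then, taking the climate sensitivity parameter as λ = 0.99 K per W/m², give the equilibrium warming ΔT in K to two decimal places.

CO₂: 5.35 × ln(809/392) = 5.35 × ln(2.06378) = 5.35 × 0.72454 = 3.8763 W/m².
N₂O: 0.120 × (√347 − √277) = 0.120 × (18.6279 − 16.6433) = 0.120 × 1.9846 = 0.2382 W/m².
CFC-12: ΔF = 0.00032 × (547 − 0) = 0.00032 × 547 = 0.1750 W/m².
HCFC-22: ΔF = 0.00021 × (153 − 2) = 0.00021 × 151 = 0.0317 W/m².
Total ΔF = 3.8763 + 0.2382 + 0.1750 + 0.0317 = 4.3212 W/m².
ΔT = λ ΔF = 0.99 × 4.32 = 4.2768 K.

ΔF = 4.32 W/m²; ΔT = 4.28 K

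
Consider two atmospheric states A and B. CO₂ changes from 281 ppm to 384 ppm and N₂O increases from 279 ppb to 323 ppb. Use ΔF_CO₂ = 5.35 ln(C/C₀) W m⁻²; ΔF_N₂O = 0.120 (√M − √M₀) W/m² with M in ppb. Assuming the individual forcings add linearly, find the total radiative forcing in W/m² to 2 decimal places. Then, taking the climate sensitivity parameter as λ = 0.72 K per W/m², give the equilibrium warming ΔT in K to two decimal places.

ΔF = 1.82 W/m²; ΔT = 1.31 K

CO₂: 5.35 × ln(384/281) = 5.35 × ln(1.36655) = 5.35 × 0.31229 = 1.6708 W/m².
N₂O: 0.120 × (√323 − √279) = 0.120 × (17.9722 − 16.7033) = 0.120 × 1.2689 = 0.1523 W/m².
Total ΔF = 1.6708 + 0.1523 = 1.8231 W/m².
ΔT = λ ΔF = 0.72 × 1.82 = 1.3104 K.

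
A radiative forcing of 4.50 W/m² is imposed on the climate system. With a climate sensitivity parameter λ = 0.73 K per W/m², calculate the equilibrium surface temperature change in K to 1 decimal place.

ΔT = 3.3 K

ΔT = λ ΔF = 0.73 × 4.50 = 3.2850 K.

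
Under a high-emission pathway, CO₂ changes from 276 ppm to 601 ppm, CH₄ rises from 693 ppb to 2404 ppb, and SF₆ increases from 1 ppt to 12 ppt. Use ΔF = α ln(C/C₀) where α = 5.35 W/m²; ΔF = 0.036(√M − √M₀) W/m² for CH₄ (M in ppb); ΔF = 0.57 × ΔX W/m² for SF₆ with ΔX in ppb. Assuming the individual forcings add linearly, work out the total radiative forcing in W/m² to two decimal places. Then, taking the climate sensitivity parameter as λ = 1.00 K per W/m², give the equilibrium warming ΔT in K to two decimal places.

CO₂: 5.35 × ln(601/276) = 5.35 × ln(2.17754) = 5.35 × 0.77820 = 4.1634 W/m².
CH₄: 0.036 × (√2404 − √693) = 0.036 × (49.0306 − 26.3249) = 0.036 × 22.7057 = 0.8174 W/m².
SF₆: Δ = 12 − 1 = 11 ppt = 0.011 ppb; ΔF = 0.57 × 0.011 = 0.0063 W/m².
Total ΔF = 4.1634 + 0.8174 + 0.0063 = 4.9871 W/m².
ΔT = λ ΔF = 1.00 × 4.99 = 4.9900 K.

ΔF = 4.99 W/m²; ΔT = 4.99 K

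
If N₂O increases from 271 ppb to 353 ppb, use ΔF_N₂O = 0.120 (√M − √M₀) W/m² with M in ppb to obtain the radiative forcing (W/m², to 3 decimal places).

N₂O: 0.120 × (√353 − √271) = 0.120 × (18.7883 − 16.4621) = 0.120 × 2.3262 = 0.2791 W/m².

ΔF = 0.279 W/m²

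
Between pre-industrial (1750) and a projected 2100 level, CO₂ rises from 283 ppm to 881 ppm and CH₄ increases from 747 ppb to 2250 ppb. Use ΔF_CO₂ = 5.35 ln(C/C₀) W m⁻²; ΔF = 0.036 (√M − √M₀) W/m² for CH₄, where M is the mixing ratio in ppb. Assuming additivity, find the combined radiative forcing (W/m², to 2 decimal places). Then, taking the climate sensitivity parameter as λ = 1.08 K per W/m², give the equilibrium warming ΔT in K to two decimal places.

ΔF = 6.80 W/m²; ΔT = 7.34 K

CO₂: 5.35 × ln(881/283) = 5.35 × ln(3.11307) = 5.35 × 1.13561 = 6.0755 W/m².
CH₄: 0.036 × (√2250 − √747) = 0.036 × (47.4342 − 27.3313) = 0.036 × 20.1029 = 0.7237 W/m².
Total ΔF = 6.0755 + 0.7237 = 6.7992 W/m².
ΔT = λ ΔF = 1.08 × 6.80 = 7.3440 K.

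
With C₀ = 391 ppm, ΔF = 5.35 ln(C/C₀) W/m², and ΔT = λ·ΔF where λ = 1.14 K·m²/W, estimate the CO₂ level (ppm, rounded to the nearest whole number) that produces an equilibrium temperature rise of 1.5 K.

Required forcing: ΔF = ΔT/λ = 1.5/1.14 = 1.3158 W/m².
Then ln(C/391) = ΔF/5.35 = 1.3158/5.35 = 0.24594.
So C = 391 × e^0.24594 = 391 × 1.27882 = 500.02 ppm.

C ≈ 500 ppm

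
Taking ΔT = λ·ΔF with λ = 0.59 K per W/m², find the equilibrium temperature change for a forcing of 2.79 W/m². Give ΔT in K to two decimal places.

ΔT = 1.65 K

ΔT = λ ΔF = 0.59 × 2.79 = 1.6461 K.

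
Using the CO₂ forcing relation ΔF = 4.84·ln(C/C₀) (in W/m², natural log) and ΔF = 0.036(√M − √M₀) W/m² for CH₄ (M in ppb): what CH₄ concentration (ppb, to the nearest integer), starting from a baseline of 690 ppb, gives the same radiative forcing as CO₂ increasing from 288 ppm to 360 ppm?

M ≈ 3166 ppb

CO₂ forcing: 4.84 × ln(360/288) = 4.84 × 0.223144 = 1.08002 W/m².
Set 0.036(√M − √690) = 1.08002: √M = 1.08002/0.036 + √690 = 30.0006 + 26.2679 = 56.2685.
M = (56.2685)² = 3166.14 ppb.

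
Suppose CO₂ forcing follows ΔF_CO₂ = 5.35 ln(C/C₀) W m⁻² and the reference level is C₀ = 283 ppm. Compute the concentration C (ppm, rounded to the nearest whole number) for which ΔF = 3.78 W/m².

Set 5.35 ln(C/283) = 3.78, so ln(C/283) = 3.78/5.35 = 0.70654.
Then C/283 = e^0.70654 = 2.02697, giving C = 283 × 2.02697 = 573.63 ppm.

C ≈ 574 ppm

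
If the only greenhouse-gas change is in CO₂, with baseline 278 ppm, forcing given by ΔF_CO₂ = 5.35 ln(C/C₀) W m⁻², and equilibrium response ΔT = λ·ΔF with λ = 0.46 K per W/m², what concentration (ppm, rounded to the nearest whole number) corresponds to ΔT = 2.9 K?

Required forcing: ΔF = ΔT/λ = 2.9/0.46 = 6.3043 W/m².
Then ln(C/278) = ΔF/5.35 = 6.3043/5.35 = 1.17837.
So C = 278 × e^1.17837 = 278 × 3.24907 = 903.24 ppm.

C ≈ 903 ppm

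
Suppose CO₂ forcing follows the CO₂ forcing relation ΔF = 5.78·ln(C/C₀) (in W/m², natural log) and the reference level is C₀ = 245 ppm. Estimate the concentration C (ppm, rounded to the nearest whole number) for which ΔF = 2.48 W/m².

C ≈ 376 ppm

Set 5.78 ln(C/245) = 2.48, so ln(C/245) = 2.48/5.78 = 0.42907.
Then C/245 = e^0.42907 = 1.53583, giving C = 245 × 1.53583 = 376.28 ppm.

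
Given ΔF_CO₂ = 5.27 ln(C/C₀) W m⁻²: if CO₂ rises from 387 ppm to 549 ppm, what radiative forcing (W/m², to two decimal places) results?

CO₂: 5.27 × ln(549/387) = 5.27 × ln(1.41860) = 5.27 × 0.34967 = 1.8428 W/m².

ΔF = 1.84 W/m²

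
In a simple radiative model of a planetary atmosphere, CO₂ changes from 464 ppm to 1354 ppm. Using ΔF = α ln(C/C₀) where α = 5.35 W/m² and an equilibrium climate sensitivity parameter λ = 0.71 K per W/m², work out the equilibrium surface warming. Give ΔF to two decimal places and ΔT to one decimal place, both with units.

ΔF = 5.73 W/m²; ΔT = 4.1 K

CO₂: 5.35 × ln(1354/464) = 5.35 × ln(2.91810) = 5.35 × 1.07093 = 5.7295 W/m².
ΔT = λ ΔF = 0.71 × 5.73 = 4.0683 K.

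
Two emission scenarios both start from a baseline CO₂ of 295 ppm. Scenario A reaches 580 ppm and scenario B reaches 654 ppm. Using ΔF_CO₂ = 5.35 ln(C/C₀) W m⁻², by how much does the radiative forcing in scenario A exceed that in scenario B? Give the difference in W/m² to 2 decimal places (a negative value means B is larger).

ΔF_A = 5.35 ln(580/295) = 5.35 × 0.67605 = 3.6169 W/m².
ΔF_B = 5.35 ln(654/295) = 5.35 × 0.79613 = 4.2593 W/m².
Difference: 3.6169 − 4.2593 = -0.6424 W/m².
(Equivalently, ΔF_A − ΔF_B = 5.35 ln(580/654) = 5.35 × -0.12008 = -0.6424 W/m².)

ΔF_A − ΔF_B = -0.64 W/m²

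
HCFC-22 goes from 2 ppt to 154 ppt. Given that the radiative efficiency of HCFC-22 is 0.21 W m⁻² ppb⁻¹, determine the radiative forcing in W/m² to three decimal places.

ΔF = 0.032 W/m²

HCFC-22: Δ = 154 − 2 = 152 ppt = 0.152 ppb; ΔF = 0.21 × 0.152 = 0.0319 W/m².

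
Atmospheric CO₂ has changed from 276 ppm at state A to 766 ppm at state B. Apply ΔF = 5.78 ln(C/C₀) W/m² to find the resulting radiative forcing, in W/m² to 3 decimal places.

CO₂: 5.78 × ln(766/276) = 5.78 × ln(2.77536) = 5.78 × 1.02078 = 5.9001 W/m².

ΔF = 5.900 W/m²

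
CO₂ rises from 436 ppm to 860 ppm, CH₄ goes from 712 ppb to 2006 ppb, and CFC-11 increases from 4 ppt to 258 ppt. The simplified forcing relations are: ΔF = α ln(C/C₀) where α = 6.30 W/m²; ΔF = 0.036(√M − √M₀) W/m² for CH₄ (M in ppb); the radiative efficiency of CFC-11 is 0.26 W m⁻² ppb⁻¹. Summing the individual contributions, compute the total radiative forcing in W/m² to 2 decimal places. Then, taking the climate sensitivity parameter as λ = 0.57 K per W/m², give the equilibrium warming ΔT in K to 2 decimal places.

CO₂: 6.30 × ln(860/436) = 6.30 × ln(1.97248) = 6.30 × 0.67929 = 4.2795 W/m².
CH₄: 0.036 × (√2006 − √712) = 0.036 × (44.7884 − 26.6833) = 0.036 × 18.1051 = 0.6518 W/m².
CFC-11: Δ = 258 − 4 = 254 ppt = 0.254 ppb; ΔF = 0.26 × 0.254 = 0.0660 W/m².
Total ΔF = 4.2795 + 0.6518 + 0.0660 = 4.9973 W/m².
ΔT = λ ΔF = 0.57 × 5.00 = 2.8500 K.

ΔF = 5.00 W/m²; ΔT = 2.85 K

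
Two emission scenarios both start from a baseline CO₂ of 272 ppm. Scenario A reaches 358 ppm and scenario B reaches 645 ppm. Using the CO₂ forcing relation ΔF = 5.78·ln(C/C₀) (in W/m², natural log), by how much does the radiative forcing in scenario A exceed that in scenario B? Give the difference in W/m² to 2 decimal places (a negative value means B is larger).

ΔF_A = 5.78 ln(358/272) = 5.78 × 0.27473 = 1.5879 W/m².
ΔF_B = 5.78 ln(645/272) = 5.78 × 0.86345 = 4.9907 W/m².
Difference: 1.5879 − 4.9907 = -3.4028 W/m².

ΔF_A − ΔF_B = -3.40 W/m²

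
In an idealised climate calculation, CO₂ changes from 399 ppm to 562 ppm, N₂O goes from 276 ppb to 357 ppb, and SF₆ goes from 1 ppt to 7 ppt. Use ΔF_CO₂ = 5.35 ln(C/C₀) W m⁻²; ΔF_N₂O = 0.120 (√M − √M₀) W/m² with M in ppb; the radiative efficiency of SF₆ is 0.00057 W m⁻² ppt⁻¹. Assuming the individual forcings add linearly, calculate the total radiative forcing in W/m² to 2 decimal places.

ΔF = 2.11 W/m²

CO₂: 5.35 × ln(562/399) = 5.35 × ln(1.40852) = 5.35 × 0.34254 = 1.8326 W/m².
N₂O: 0.120 × (√357 − √276) = 0.120 × (18.8944 − 16.6132) = 0.120 × 2.2812 = 0.2737 W/m².
SF₆: ΔF = 0.00057 × (7 − 1) = 0.00057 × 6 = 0.0034 W/m².
Total ΔF = 1.8326 + 0.2737 + 0.0034 = 2.1097 W/m².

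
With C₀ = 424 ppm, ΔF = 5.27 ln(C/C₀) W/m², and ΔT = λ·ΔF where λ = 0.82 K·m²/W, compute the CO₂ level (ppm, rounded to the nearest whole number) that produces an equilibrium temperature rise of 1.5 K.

Required forcing: ΔF = ΔT/λ = 1.5/0.82 = 1.8293 W/m².
Then ln(C/424) = ΔF/5.27 = 1.8293/5.27 = 0.34712.
So C = 424 × e^0.34712 = 424 × 1.41499 = 599.96 ppm.

C ≈ 600 ppm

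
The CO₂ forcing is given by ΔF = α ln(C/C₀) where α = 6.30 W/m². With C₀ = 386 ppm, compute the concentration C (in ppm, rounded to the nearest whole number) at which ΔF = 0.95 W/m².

C ≈ 449 ppm

Set 6.30 ln(C/386) = 0.95, so ln(C/386) = 0.95/6.30 = 0.15079.
Then C/386 = e^0.15079 = 1.16275, giving C = 386 × 1.16275 = 448.82 ppm.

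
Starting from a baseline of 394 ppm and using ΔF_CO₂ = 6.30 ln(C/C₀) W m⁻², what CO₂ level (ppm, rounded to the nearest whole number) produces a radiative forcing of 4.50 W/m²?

Set 6.30 ln(C/394) = 4.50, so ln(C/394) = 4.50/6.30 = 0.71429.
Then C/394 = e^0.71429 = 2.04274, giving C = 394 × 2.04274 = 804.84 ppm.

C ≈ 805 ppm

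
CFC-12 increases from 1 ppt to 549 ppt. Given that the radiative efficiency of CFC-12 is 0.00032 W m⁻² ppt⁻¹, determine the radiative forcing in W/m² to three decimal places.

CFC-12: ΔF = 0.00032 × (549 − 1) = 0.00032 × 548 = 0.1754 W/m².

ΔF = 0.175 W/m²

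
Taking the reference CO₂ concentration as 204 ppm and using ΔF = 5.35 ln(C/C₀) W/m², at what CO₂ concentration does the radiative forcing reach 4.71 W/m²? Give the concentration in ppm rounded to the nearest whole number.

Set 5.35 ln(C/204) = 4.71, so ln(C/204) = 4.71/5.35 = 0.88037.
Then C/204 = e^0.88037 = 2.41179, giving C = 204 × 2.41179 = 492.01 ppm.

C ≈ 492 ppm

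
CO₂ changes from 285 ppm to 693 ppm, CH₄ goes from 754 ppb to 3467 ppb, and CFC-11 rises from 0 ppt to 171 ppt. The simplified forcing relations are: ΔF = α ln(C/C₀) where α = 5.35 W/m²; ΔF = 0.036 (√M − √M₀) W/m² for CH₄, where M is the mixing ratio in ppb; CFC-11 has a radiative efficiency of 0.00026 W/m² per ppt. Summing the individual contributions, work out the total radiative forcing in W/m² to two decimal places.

CO₂: 5.35 × ln(693/285) = 5.35 × ln(2.43158) = 5.35 × 0.88854 = 4.7537 W/m².
CH₄: 0.036 × (√3467 − √754) = 0.036 × (58.8812 − 27.4591) = 0.036 × 31.4221 = 1.1312 W/m².
CFC-11: ΔF = 0.00026 × (171 − 0) = 0.00026 × 171 = 0.0445 W/m².
Total ΔF = 4.7537 + 1.1312 + 0.0445 = 5.9294 W/m².

ΔF = 5.93 W/m²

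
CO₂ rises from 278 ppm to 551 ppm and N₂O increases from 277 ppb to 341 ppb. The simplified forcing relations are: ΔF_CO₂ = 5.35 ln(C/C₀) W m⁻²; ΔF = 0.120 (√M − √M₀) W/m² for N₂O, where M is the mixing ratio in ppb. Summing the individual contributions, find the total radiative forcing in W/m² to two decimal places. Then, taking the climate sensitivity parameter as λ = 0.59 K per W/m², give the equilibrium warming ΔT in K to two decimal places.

CO₂: 5.35 × ln(551/278) = 5.35 × ln(1.98201) = 5.35 × 0.68411 = 3.6600 W/m².
N₂O: 0.120 × (√341 − √277) = 0.120 × (18.4662 − 16.6433) = 0.120 × 1.8229 = 0.2187 W/m².
Total ΔF = 3.6600 + 0.2187 = 3.8787 W/m².
ΔT = λ ΔF = 0.59 × 3.88 = 2.2892 K.

ΔF = 3.88 W/m²; ΔT = 2.29 K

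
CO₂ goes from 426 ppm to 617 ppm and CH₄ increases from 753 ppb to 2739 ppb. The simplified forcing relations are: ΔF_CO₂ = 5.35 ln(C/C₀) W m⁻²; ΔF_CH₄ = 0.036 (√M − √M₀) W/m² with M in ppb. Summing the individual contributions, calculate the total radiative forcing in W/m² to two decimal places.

ΔF = 2.88 W/m²

CO₂: 5.35 × ln(617/426) = 5.35 × ln(1.44836) = 5.35 × 0.37043 = 1.9818 W/m².
CH₄: 0.036 × (√2739 − √753) = 0.036 × (52.3355 − 27.4408) = 0.036 × 24.8947 = 0.8962 W/m².
Total ΔF = 1.9818 + 0.8962 = 2.8780 W/m².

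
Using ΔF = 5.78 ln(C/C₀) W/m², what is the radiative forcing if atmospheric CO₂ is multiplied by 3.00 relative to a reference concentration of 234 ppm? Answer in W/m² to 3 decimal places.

ΔF = 5.78 × ln(3.00) = 5.78 × 1.09861 = 6.3500 W/m².

ΔF = 6.350 W/m²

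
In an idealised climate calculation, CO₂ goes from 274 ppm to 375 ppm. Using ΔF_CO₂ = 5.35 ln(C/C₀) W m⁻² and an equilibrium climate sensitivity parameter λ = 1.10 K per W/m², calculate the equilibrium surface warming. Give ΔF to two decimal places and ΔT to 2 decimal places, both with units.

ΔF = 1.68 W/m²; ΔT = 1.85 K

CO₂: 5.35 × ln(375/274) = 5.35 × ln(1.36861) = 5.35 × 0.31380 = 1.6788 W/m².
ΔT = λ ΔF = 1.10 × 1.68 = 1.8480 K.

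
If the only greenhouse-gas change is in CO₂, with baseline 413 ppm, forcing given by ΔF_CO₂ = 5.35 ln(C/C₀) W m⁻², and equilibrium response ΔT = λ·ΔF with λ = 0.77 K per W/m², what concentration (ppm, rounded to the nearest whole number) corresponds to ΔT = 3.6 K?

Required forcing: ΔF = ΔT/λ = 3.6/0.77 = 4.6753 W/m².
Then ln(C/413) = ΔF/5.35 = 4.6753/5.35 = 0.87389.
So C = 413 × e^0.87389 = 413 × 2.39621 = 989.63 ppm.

C ≈ 990 ppm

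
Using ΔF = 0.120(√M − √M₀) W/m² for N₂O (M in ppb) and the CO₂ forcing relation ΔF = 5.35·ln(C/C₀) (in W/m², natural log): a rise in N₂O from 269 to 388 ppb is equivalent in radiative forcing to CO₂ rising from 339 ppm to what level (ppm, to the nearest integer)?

C ≈ 365 ppm

N₂O forcing: 0.120 × (√388 − √269) = 0.120 × (19.6977 − 16.4012) = 0.120 × 3.2965 = 0.39558 W/m².
Set 5.35 ln(C/339) = 0.39558: ln(C/339) = 0.39558/5.35 = 0.07394, so C = 339 × e^0.07394 = 339 × 1.07674 = 365.01 ppm.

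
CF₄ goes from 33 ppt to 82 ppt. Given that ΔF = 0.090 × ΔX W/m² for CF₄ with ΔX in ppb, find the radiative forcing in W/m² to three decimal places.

CF₄: Δ = 82 − 33 = 49 ppt = 0.049 ppb; ΔF = 0.090 × 0.049 = 0.0044 W/m².

ΔF = 0.004 W/m²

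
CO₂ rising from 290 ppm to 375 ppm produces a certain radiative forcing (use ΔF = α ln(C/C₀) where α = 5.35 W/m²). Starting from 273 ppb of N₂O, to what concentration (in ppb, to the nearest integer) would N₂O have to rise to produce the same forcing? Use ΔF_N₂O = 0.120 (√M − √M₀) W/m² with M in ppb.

CO₂ forcing: 5.35 × ln(375/290) = 5.35 × 0.257045 = 1.37519 W/m².
Set 0.120(√M − √273) = 1.37519: √M = 1.37519/0.120 + √273 = 11.4599 + 16.5227 = 27.9826.
M = (27.9826)² = 783.03 ppb.

M ≈ 783 ppb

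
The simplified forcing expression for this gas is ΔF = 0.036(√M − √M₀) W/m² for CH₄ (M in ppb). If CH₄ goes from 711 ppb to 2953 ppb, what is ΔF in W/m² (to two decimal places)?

CH₄: 0.036 × (√2953 − √711) = 0.036 × (54.3415 − 26.6646) = 0.036 × 27.6769 = 0.9964 W/m².

ΔF = 1.00 W/m²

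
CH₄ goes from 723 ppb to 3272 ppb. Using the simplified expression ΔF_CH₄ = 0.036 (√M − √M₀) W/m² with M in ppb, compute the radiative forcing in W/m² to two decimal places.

ΔF = 1.09 W/m²

CH₄: 0.036 × (√3272 − √723) = 0.036 × (57.2014 − 26.8887) = 0.036 × 30.3127 = 1.0913 W/m².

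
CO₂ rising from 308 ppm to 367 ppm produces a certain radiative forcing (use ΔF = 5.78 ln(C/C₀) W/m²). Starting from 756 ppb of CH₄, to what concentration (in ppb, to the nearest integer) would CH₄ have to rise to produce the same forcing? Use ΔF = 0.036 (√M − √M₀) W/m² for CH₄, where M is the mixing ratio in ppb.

M ≈ 3095 ppb

CO₂ forcing: 5.78 × ln(367/308) = 5.78 × 0.175262 = 1.01301 W/m².
Set 0.036(√M − √756) = 1.01301: √M = 1.01301/0.036 + √756 = 28.1392 + 27.4955 = 55.6347.
M = (55.6347)² = 3095.22 ppb.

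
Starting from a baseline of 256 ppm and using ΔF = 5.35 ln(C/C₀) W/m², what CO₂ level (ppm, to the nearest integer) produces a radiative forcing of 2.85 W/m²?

C ≈ 436 ppm

Set 5.35 ln(C/256) = 2.85, so ln(C/256) = 2.85/5.35 = 0.53271.
Then C/256 = e^0.53271 = 1.70354, giving C = 256 × 1.70354 = 436.11 ppm.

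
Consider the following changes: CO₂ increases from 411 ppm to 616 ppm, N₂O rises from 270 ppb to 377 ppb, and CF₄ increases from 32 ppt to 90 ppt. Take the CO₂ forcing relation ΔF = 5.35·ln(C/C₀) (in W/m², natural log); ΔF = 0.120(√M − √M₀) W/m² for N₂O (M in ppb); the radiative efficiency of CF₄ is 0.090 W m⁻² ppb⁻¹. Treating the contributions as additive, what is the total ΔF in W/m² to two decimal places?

CO₂: 5.35 × ln(616/411) = 5.35 × ln(1.49878) = 5.35 × 0.40465 = 2.1649 W/m².
N₂O: 0.120 × (√377 − √270) = 0.120 × (19.4165 − 16.4317) = 0.120 × 2.9848 = 0.3582 W/m².
CF₄: Δ = 90 − 32 = 58 ppt = 0.058 ppb; ΔF = 0.090 × 0.058 = 0.0052 W/m².
Total ΔF = 2.1649 + 0.3582 + 0.0052 = 2.5283 W/m².

ΔF = 2.53 W/m²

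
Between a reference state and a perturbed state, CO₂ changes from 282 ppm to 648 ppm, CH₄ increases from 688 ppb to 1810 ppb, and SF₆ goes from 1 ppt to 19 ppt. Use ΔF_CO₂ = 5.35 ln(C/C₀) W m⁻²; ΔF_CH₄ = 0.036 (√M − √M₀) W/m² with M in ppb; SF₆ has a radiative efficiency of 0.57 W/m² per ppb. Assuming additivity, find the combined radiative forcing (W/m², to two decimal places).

ΔF = 5.05 W/m²

CO₂: 5.35 × ln(648/282) = 5.35 × ln(2.29787) = 5.35 × 0.83198 = 4.4511 W/m².
CH₄: 0.036 × (√1810 − √688) = 0.036 × (42.5441 − 26.2298) = 0.036 × 16.3143 = 0.5873 W/m².
SF₆: Δ = 19 − 1 = 18 ppt = 0.018 ppb; ΔF = 0.57 × 0.018 = 0.0103 W/m².
Total ΔF = 4.4511 + 0.5873 + 0.0103 = 5.0487 W/m².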